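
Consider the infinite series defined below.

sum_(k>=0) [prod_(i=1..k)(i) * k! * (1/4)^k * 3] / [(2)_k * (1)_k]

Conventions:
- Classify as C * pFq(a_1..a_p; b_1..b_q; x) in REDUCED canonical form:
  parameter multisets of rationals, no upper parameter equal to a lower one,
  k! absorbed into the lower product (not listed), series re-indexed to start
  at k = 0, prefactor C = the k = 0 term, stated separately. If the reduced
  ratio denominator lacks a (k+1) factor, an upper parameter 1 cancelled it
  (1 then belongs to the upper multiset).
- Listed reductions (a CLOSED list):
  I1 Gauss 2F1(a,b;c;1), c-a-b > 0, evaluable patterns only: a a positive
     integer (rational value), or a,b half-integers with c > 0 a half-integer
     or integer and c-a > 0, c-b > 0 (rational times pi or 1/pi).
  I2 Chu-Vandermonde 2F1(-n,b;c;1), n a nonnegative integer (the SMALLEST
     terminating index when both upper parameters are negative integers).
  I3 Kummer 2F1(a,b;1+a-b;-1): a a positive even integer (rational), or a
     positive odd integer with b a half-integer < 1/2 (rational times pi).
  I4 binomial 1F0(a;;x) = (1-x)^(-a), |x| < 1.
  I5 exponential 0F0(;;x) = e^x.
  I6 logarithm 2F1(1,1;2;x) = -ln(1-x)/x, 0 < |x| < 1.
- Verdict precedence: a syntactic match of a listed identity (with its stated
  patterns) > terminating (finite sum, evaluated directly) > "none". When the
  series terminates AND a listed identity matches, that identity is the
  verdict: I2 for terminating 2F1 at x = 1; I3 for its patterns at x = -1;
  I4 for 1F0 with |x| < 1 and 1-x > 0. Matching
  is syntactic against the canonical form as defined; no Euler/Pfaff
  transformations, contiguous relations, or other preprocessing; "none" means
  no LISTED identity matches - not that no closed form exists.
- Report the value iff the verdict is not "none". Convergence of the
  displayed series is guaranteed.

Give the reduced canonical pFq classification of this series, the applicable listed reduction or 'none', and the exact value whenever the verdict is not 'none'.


The series (x = 1/4) is 2F1: upper {1, 1}, lower {2}, prefactor 3. Verdict: this is logarithm (I6) (the logarithm: parameters (1,1;2), x = 1/4). Exact value: (-12) * ln(3/4).

Structural cue: t_0 = 3 here, and the factorial ratio (prefactor 3) (k+a-1)!/(a-1)! is a rising factorial (a)_k.
Step ratio: r(k) = (1/4) * (k+1) (k+1) / [(k+2) (k+1)] - poly over poly, x = (1/4) from leading terms; C = 3 at k = 0.


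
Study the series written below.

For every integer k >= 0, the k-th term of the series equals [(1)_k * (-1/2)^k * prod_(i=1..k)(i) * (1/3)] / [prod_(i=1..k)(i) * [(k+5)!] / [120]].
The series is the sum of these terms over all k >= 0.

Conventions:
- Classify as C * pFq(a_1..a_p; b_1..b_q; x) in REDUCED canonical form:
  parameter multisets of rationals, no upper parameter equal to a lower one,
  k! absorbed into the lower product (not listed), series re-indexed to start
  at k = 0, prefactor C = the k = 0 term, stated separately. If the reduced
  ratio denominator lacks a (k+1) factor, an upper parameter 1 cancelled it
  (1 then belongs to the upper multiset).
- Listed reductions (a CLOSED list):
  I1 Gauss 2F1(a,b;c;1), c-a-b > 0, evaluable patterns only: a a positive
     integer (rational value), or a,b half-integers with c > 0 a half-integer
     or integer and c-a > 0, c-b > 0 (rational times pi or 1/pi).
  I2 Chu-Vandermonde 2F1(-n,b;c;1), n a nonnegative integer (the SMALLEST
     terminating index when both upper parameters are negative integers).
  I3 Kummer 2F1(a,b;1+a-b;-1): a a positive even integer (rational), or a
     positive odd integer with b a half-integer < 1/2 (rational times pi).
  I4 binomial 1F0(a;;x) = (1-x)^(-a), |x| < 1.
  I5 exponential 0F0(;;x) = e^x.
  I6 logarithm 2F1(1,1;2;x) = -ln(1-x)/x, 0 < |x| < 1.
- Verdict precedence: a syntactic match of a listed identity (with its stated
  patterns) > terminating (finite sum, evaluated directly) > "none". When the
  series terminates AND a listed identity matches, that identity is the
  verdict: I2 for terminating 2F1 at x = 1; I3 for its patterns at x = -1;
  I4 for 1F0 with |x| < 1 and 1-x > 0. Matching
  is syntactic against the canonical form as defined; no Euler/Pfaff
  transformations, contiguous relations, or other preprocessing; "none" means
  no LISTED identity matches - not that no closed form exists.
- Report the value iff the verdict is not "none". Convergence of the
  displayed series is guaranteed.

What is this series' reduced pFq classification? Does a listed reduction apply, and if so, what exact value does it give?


Prefactor 1/3, argument -1/2: 2F1 with upper {1, 1} over lower {6}. Verdict: none. A 2F1 with upper {1, 1} fits none of I1-I6 at x = -1/2; the sum runs forever.

First insight: t_0 being 1/3, the denominator's factorial ratio (C = 1/3, x = -1/2) is a lower Pochhammer.
Ratio: r(k) = (-1/2) * (k+1) (k+1) / [(k+6) (k+1)] - rational in k. x = (-1/2); t_0 = 1/3; negate the roots.


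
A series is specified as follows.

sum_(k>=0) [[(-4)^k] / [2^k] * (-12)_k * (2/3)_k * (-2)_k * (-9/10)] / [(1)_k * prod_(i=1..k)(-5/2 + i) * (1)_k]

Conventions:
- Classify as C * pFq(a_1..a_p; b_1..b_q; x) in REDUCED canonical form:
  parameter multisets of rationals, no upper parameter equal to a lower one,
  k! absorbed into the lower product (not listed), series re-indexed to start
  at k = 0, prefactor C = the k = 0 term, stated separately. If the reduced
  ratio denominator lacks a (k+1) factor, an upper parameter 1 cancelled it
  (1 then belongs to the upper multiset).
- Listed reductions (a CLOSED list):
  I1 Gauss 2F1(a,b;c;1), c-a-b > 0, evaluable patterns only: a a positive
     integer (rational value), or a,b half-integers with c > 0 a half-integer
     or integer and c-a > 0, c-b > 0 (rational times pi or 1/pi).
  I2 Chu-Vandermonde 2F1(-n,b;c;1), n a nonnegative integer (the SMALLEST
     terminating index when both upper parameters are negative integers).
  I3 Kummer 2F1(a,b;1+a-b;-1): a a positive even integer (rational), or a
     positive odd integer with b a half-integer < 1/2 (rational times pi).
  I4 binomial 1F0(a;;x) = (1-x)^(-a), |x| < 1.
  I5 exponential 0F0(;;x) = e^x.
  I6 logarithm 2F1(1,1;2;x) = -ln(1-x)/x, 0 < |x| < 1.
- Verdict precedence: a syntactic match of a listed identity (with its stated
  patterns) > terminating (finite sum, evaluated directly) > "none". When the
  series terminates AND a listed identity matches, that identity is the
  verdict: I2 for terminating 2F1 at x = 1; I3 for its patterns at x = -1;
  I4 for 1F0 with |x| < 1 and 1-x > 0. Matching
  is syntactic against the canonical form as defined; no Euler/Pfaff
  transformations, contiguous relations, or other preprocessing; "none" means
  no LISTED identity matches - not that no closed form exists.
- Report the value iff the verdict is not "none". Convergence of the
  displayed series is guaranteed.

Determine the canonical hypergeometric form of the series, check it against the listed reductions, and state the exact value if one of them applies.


Classification (C = -9/10): 3F2 with upper {-12, -2, 2/3}, lower {-3/2, 1}, argument x = -2. Verdict: terminating - upper parameter -2 makes this a finite sum (last index 2), evaluated exactly. Its exact value is -3721/10.

Key observation: with t_0 = -9/10, (1)_k (prefactor -9/10) is k! itself.
Ratio: r(k) = (-2) * (k-12) (k-2) (k+2/3) / [(k-3/2) (k+1) (k+1)] - poly over poly, x = (-2) from leading terms; C = -9/10 at k = 0.


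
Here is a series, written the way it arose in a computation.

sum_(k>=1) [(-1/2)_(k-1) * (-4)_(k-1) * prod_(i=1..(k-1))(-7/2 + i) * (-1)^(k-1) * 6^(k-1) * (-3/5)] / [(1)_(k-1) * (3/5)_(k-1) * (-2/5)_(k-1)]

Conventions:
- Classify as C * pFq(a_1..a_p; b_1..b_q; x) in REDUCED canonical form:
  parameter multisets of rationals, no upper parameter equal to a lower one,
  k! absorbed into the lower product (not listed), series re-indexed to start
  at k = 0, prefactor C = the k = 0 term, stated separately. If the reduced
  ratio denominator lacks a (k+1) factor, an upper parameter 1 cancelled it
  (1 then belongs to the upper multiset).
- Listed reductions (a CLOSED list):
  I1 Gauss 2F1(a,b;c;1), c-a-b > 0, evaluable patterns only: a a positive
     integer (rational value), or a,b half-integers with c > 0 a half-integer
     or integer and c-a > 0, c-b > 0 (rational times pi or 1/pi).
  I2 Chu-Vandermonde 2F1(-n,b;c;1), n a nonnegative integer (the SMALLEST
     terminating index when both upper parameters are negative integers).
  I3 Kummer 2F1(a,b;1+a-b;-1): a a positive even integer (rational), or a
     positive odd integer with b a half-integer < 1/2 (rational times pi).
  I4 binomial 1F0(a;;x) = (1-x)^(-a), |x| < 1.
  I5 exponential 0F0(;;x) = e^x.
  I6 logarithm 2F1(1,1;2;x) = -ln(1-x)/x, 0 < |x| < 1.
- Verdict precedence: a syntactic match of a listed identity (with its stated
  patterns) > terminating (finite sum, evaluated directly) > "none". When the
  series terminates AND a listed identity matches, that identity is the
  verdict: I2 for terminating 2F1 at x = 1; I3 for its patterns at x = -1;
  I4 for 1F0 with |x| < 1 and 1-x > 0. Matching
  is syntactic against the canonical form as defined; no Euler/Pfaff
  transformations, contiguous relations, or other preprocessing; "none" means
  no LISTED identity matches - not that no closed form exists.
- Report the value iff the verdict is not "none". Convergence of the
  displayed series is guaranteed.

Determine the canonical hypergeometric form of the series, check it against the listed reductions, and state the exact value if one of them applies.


Classification (C = -3/5): 3F2 with upper {-4, -5/2, -1/2}, lower {-2/5, 3/5}, argument x = -6. Verdict: terminating - upper -4 stops the sum at k = 4; the 5 terms are added exactly. Value: 12229203/3461120.

Key observation: t_0 being -3/5, the (-1)^k factor (prefactor -3/5) folds into the argument's sign.
Term ratio: r(k) = (-6) * (k-4) (k-5/2) (k-1/2) / [(k-2/5) (k+3/5) (k+1)] - rational in k. x = (-6); t_0 = -3/5; negate the roots.


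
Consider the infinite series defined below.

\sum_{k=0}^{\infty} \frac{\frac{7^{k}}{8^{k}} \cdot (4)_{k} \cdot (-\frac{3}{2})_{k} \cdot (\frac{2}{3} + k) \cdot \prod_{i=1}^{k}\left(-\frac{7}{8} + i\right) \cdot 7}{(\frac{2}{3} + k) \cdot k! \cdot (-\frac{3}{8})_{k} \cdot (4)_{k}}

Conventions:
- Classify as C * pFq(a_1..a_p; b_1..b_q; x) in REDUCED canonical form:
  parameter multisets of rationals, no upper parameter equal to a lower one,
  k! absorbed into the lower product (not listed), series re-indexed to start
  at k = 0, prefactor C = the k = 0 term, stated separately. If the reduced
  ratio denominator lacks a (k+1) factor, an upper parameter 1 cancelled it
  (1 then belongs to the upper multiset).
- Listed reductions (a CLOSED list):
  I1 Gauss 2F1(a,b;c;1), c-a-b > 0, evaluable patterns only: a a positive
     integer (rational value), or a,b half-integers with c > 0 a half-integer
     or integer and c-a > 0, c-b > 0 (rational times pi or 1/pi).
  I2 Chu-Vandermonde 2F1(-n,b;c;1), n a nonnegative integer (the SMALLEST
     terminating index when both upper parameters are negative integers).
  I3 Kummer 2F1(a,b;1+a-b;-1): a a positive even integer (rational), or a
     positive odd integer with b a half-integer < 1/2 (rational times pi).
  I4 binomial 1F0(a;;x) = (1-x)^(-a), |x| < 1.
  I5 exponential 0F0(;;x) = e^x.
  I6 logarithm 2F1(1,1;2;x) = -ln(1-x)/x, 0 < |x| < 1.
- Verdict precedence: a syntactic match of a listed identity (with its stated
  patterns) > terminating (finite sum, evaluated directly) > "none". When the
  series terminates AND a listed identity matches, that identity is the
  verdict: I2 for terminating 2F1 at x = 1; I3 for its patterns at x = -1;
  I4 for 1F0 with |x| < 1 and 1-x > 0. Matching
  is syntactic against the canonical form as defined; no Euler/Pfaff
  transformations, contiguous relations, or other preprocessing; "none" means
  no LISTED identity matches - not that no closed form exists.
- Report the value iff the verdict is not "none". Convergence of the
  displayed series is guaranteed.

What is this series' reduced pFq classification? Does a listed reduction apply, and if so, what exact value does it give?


At argument \frac{7}{8}: a 2F1 with upper {-\frac{3}{2}, \frac{1}{8}}, lower {-\frac{3}{8}}, scaled by C = 7. Verdict: none - this 2F1 at x = \frac{7}{8} matches no listed pattern, and upper {-\frac{3}{2}, \frac{1}{8}} holds no stopper.

First insight: with t_0 = 7, the parameter 4 appears in both the upper and lower lists and cancels (alongside the other common factor).
Term ratio: r(k) = \frac{7}{8} * (k-\frac{3}{2}) (k+\frac{1}{8}) / [(k-\frac{3}{8}) (k+1)] - rational in k. x = \frac{7}{8}; t_0 = 7; negate the roots.


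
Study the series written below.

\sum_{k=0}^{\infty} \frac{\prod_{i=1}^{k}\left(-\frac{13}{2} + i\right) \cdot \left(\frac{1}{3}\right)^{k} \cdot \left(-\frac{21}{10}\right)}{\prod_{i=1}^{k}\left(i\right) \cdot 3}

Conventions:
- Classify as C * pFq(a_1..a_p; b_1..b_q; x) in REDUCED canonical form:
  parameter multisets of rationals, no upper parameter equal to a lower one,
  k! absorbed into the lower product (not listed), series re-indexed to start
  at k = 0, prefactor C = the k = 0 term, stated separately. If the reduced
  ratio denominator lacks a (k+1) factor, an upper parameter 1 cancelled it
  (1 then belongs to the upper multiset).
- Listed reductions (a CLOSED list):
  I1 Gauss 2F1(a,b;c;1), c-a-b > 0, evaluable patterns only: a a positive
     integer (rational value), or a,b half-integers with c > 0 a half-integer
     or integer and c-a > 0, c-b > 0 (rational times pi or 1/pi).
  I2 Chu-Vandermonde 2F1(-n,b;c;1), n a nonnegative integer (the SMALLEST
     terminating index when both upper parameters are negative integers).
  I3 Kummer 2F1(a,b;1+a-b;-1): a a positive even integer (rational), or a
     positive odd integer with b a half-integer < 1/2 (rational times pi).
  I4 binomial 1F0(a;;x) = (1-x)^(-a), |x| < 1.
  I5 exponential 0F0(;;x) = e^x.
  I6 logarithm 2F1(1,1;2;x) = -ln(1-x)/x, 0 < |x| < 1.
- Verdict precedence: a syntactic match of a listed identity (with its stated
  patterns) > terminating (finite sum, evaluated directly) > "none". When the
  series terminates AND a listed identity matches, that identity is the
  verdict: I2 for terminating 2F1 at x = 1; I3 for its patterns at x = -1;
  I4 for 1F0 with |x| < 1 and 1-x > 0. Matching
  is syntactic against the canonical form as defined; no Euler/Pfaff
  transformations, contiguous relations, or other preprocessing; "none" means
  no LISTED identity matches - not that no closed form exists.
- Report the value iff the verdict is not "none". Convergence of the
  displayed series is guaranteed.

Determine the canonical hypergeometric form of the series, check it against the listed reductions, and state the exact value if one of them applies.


This is -\frac{7}{10} * 1F0(-\frac{11}{2}; -; \frac{1}{3}) in reduced canonical form. Verdict (x = \frac{1}{3}): the I4 binomial reduction applies (the 1F0 binomial series: exponent 11/2, x = \frac{1}{3}). Value: \left(-\frac{7}{10}\right) \cdot \left(\frac{2}{3}\right)^{\frac{11}{2}}.

Structural cue: x = \frac{1}{3} and the product of the first k integers (C = -7/10) is k!.
Adjacent-term ratio: r(k) = \frac{1}{3} * (k-\frac{11}{2}) / [(k+1)] - rational in k, leading ratio \frac{1}{3}; with t_0 = -\frac{7}{10}, classification follows.


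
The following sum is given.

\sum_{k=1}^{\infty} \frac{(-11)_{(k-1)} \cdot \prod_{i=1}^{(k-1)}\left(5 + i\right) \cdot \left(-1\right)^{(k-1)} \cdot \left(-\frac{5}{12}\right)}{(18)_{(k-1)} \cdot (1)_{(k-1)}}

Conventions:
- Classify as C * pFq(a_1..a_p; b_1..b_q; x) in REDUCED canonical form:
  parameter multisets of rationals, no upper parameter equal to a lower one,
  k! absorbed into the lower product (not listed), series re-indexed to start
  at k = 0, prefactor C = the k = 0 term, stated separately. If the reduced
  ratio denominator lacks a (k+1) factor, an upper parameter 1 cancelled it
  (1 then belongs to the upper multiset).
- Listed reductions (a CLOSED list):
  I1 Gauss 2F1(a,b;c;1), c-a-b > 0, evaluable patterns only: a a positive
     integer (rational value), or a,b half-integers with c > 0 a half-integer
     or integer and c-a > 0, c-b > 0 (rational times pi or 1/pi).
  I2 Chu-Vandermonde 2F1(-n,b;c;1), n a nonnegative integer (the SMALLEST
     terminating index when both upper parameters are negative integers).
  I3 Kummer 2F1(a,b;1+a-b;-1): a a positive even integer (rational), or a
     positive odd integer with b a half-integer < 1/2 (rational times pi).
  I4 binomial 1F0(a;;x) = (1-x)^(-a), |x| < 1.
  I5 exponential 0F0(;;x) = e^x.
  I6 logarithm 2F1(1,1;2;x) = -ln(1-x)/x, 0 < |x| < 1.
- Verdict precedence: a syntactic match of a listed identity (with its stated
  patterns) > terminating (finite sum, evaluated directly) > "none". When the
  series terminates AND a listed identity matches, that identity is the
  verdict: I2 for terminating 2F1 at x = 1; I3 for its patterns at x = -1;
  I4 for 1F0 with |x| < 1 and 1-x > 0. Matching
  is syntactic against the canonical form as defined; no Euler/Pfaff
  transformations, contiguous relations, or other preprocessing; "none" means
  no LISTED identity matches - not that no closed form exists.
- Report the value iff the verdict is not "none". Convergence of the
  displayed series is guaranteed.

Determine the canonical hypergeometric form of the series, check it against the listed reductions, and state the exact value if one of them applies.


x = -1 here; the reduced form reads 2F1, upper {-11, 6}, lower {18}, C = -\frac{5}{12}. Verdict (x = -1): Kummer (I3) applies (x = -1; c = 18 equals 1+a-b for upper {-11, 6}: listed pattern). Hence: -\frac{85}{6}.

Key step: x = -1 and the running product (C = -5/12, x = -1) telescopes to a rising factorial.
Adjacent-term ratio: r(k) = -1 * (k-11) (k+6) / [(k+18) (k+1)] - rational in k, leading ratio -1; with t_0 = -\frac{5}{12}, classification follows.


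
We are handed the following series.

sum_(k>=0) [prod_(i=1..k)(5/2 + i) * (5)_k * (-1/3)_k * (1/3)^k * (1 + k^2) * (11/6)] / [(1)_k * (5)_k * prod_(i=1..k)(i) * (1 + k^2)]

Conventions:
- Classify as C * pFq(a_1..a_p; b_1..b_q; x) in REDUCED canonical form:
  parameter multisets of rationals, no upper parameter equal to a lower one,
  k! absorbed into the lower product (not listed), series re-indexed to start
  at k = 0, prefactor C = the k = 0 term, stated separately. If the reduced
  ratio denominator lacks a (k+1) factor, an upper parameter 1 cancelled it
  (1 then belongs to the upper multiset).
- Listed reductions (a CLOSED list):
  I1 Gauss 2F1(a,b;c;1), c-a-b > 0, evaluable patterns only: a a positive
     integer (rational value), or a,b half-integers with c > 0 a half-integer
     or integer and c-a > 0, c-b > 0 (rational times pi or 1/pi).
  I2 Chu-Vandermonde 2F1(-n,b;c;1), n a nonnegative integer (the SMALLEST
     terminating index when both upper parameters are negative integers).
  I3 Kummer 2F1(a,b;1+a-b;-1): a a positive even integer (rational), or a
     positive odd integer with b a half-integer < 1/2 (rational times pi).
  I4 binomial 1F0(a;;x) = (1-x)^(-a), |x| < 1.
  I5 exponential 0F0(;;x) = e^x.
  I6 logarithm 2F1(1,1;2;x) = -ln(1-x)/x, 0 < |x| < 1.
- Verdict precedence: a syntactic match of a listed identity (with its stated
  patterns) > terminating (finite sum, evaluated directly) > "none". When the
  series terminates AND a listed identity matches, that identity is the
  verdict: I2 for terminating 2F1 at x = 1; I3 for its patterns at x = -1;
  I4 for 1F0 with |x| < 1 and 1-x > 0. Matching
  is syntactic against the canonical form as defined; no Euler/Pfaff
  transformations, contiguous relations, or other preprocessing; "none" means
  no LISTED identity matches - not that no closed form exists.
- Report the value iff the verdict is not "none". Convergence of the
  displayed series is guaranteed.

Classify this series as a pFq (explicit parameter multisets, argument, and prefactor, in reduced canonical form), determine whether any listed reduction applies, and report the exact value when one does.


With C = 11/6: the canonical form is 2F1(-1/3, 7/2; 1; 1/3). Verdict: no listed reduction: x = 1/3 and upper {-1/3, 7/2} fail every I1-I6 pattern.

Key observation: t_0 = 11/6 here, and the running product (C = 11/6, x = 1/3) telescopes to a rising factorial.
Step ratio: r(k) = (1/3) * (k-1/3) (k+7/2) / [(k+1) (k+1)] - poly over poly, x = (1/3) from leading terms; C = 11/6 at k = 0.


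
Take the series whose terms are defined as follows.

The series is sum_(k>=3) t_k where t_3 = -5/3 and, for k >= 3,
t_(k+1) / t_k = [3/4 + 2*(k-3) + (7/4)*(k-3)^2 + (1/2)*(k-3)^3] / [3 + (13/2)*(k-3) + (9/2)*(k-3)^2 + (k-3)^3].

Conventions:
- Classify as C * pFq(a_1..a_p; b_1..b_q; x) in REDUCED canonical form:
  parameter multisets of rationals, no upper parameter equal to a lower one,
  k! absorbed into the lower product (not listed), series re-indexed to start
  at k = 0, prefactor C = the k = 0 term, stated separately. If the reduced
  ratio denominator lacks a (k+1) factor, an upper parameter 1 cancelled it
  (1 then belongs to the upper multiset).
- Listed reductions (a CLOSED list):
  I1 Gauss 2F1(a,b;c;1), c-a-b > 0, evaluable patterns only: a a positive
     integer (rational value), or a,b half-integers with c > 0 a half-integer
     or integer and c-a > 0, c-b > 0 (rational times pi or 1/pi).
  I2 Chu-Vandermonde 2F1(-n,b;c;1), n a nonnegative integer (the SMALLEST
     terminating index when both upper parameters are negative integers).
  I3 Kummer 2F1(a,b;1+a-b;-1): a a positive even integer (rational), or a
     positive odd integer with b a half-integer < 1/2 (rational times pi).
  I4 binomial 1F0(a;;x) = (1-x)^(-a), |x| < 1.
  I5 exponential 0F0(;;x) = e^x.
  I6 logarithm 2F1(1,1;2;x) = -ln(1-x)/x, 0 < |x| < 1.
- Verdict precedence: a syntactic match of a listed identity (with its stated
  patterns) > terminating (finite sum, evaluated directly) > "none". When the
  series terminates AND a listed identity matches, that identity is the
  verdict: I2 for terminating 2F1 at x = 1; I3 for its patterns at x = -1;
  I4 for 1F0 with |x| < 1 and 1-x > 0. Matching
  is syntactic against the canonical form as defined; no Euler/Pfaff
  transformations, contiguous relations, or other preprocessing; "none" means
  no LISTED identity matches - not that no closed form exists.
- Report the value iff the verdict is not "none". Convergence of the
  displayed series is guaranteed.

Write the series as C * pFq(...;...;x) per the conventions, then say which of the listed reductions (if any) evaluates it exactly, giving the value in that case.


x = 1/2 here; the reduced form reads 2F1, upper {1, 1}, lower {2}, C = -5/3. Verdict (x = 1/2): the I6 logarithm reduction applies (the logarithm: parameters (1,1;2), x = 1/2). Value: (10/3) * ln(1/2).

Key observation: t_0 = -5/3 here, and the ratio is unreduced: k + 3/2 divides both sides (prefactor -5/3).
Ratio: r(k) = (1/2) * (k+1) (k+1) / [(k+2) (k+1)] - rational; roots negated = parameters, x = (1/2), C = -5/3.


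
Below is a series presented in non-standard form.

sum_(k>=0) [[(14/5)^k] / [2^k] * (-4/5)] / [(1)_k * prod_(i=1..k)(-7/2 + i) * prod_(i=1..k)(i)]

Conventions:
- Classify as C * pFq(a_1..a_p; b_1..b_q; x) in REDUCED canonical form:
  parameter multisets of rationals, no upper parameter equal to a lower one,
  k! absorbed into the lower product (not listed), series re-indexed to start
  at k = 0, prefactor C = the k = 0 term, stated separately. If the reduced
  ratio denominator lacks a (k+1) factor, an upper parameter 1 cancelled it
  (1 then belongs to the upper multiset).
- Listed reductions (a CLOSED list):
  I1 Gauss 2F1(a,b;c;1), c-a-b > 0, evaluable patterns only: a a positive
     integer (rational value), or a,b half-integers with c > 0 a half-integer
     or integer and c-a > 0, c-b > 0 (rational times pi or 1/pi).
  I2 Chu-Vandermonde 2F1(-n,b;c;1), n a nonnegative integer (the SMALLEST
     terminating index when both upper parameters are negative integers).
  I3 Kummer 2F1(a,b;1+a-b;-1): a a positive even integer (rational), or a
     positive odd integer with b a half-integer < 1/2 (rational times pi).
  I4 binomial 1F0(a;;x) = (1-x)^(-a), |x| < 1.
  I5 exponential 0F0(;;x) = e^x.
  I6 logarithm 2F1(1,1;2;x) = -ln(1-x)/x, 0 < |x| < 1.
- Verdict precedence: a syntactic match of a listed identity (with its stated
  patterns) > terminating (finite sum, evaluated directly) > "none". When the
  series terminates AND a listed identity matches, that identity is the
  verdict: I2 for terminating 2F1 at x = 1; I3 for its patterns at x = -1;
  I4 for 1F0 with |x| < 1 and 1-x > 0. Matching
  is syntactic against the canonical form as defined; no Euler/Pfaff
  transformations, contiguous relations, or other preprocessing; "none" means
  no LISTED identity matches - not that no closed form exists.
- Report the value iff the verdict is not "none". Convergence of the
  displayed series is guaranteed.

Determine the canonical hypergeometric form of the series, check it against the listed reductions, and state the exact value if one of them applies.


The series (x = 7/5) is 0F2: upper {-}, lower {-5/2, 1}, prefactor -4/5. Verdict: none. A 0F2 with upper {-} fits none of I1-I6 at x = 7/5; the sum runs forever.

The tell: x = (7/5) and the product of the first k integers (prefactor -4/5) is k!.
Ratio: r(k) = (7/5) * 1 / [(k-5/2) (k+1) (k+1)] - rational in k. x = (7/5); t_0 = -4/5; negate the roots.


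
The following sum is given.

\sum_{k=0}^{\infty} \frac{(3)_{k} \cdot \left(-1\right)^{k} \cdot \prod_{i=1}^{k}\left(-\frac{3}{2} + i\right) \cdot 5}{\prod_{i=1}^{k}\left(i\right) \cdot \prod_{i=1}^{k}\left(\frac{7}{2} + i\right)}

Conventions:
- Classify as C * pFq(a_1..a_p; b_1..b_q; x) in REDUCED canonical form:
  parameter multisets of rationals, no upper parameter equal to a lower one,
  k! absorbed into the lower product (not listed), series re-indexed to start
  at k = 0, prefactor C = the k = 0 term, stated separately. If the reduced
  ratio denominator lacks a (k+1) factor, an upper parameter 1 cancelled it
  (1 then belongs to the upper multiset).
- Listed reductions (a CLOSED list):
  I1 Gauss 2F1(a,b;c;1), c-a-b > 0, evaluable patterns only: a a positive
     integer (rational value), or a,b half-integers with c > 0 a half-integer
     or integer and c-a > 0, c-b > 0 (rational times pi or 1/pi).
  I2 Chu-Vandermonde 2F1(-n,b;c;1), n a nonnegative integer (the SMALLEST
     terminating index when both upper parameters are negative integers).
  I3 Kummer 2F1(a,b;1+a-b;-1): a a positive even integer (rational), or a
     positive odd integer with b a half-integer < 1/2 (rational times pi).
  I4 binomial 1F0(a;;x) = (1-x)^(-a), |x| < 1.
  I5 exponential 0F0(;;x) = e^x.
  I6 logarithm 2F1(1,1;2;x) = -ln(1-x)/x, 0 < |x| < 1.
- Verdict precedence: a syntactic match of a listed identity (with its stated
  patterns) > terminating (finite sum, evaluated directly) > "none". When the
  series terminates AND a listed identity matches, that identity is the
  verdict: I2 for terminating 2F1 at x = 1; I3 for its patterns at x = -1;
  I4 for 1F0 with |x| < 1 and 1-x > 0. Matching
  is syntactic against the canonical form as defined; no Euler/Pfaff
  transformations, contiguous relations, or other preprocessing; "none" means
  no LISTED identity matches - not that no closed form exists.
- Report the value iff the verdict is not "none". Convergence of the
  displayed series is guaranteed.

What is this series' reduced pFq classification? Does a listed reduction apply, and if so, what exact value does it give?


This is 5 * 2F1(-\frac{1}{2}, 3; \frac{9}{2}; -1) in reduced canonical form. Verdict: the Kummer evaluation I3 applies (x = -1; c = \frac{9}{2} equals 1+a-b for upper {-\frac{1}{2}, 3}: listed pattern). Value: \frac{525}{256} \cdot \pi.

Key observation: from the first term 5: the lower running product (C = 5) is a rising factorial.
Consecutive-term ratio: r(k) = -1 * (k-\frac{1}{2}) (k+3) / [(k+\frac{9}{2}) (k+1)] - rational in k, leading ratio -1; with t_0 = 5, classification follows.


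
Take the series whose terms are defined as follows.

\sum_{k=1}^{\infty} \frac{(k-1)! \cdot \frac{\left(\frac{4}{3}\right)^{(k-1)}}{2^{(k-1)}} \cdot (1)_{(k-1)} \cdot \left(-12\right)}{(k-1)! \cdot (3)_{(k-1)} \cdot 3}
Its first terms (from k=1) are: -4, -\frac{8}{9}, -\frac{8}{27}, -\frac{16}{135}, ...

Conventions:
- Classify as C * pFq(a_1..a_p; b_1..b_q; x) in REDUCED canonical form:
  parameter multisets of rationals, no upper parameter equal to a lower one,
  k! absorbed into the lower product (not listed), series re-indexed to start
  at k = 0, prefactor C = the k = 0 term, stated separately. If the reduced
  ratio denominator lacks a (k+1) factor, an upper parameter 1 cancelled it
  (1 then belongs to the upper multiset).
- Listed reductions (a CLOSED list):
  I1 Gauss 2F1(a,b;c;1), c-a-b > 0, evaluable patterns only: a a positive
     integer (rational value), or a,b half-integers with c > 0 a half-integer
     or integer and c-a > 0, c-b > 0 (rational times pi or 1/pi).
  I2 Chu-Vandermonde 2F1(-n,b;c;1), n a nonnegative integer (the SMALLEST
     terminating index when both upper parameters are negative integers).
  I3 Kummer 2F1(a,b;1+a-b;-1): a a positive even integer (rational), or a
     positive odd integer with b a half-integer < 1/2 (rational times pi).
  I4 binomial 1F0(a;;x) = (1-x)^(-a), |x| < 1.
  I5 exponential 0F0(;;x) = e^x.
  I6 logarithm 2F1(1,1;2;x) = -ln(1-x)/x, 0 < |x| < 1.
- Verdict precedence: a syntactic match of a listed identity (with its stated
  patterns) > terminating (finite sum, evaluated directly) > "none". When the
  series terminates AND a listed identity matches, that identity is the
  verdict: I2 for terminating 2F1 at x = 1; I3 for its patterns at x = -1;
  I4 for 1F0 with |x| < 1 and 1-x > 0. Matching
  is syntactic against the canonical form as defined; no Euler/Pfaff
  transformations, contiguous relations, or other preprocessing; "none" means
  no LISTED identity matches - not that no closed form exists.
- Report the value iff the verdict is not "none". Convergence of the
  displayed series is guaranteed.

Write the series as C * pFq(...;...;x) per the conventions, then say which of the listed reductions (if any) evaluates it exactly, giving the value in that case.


Canonical form: C = -4 times 2F1 with upper {1, 1}, lower {3}, x = \frac{2}{3}. Verdict: none. Every listed pattern misses the 2F1 form at \frac{2}{3}, upper {1, 1}.

Key observation: from the first term -4: the factorial ratio (prefactor -4) (k+a-1)!/(a-1)! is a rising factorial (a)_k.
Consecutive-term ratio: r(k) = \frac{2}{3} * (k+1) (k+1) / [(k+3) (k+1)] - rational in k. x = \frac{2}{3}; t_0 = -4; negate the roots.


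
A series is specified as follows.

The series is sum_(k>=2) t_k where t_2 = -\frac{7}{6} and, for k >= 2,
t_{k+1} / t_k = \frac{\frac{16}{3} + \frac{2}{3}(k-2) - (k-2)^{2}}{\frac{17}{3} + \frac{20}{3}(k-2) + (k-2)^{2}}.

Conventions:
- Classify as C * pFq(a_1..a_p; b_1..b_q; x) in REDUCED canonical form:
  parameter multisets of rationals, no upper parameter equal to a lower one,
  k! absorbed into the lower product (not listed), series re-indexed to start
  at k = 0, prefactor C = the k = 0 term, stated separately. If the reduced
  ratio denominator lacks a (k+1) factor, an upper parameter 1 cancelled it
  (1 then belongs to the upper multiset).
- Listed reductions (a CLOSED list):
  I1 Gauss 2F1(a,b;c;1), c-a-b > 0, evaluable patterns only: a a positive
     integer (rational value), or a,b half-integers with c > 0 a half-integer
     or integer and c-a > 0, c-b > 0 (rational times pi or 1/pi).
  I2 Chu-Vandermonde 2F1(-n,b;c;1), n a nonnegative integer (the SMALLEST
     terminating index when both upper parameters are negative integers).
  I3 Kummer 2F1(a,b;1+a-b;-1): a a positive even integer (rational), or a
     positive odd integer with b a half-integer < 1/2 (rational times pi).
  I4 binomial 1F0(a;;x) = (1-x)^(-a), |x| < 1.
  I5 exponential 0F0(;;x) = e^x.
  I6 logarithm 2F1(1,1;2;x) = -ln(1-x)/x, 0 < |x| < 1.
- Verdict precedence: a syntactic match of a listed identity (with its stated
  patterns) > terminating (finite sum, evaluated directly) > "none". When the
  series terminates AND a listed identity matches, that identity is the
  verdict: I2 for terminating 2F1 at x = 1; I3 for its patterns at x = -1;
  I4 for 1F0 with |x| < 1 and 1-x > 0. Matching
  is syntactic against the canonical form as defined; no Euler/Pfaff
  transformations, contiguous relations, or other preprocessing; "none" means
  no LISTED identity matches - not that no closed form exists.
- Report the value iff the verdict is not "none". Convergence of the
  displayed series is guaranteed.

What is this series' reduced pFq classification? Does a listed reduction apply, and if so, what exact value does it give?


Classification (C = -\frac{7}{6}): 2F1 with upper {-\frac{8}{3}, 2}, lower {\frac{17}{3}}, argument x = -1. Verdict (x = -1): Kummer's theorem (I3) applies (x = -1; c = \frac{17}{3} equals 1+a-b for upper {-\frac{8}{3}, 2}: listed pattern). Value: -\frac{49}{18}.

The tell: from the first term -\frac{7}{6}: the expanded ratio factors over Q; prefactor -7/6, roots give parameters.
Term ratio: r(k) = -1 * (k-\frac{8}{3}) (k+2) / [(k+\frac{17}{3}) (k+1)] - rational in k. x = -1; t_0 = -\frac{7}{6}; negate the roots.


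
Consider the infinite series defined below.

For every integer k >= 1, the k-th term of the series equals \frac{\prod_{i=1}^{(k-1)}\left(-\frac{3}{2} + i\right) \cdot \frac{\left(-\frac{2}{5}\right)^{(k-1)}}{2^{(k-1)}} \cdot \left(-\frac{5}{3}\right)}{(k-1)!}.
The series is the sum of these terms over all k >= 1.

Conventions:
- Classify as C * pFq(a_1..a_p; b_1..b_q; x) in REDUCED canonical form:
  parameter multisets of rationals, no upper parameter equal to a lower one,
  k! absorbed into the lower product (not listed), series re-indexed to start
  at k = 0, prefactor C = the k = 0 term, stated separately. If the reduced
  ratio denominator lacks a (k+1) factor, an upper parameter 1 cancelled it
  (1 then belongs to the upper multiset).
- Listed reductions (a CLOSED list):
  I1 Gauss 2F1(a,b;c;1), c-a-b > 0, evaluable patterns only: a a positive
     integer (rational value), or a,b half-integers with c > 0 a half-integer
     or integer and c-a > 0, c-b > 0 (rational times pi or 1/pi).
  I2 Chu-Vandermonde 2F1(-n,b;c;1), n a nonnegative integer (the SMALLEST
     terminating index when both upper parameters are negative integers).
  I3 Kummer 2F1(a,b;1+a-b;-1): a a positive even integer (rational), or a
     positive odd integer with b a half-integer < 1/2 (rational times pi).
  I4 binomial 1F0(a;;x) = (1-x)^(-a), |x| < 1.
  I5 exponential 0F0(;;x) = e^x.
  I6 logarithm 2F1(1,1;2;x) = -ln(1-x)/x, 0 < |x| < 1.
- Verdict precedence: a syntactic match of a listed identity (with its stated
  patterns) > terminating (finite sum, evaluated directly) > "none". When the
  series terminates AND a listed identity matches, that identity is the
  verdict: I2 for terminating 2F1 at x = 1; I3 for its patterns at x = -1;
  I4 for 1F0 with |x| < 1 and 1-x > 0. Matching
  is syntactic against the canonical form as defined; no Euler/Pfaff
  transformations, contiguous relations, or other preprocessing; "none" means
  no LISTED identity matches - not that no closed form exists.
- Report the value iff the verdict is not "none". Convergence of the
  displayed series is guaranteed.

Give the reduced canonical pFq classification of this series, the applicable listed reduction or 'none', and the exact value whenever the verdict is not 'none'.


Classification (C = -\frac{5}{3}): 1F0 with upper {-\frac{1}{2}}, lower {-}, argument x = -\frac{1}{5}. Verdict: binomial (I4) applies (the 1F0 binomial series: exponent 1/2, x = -\frac{1}{5}). Exact value: \left(-\frac{5}{3}\right) \cdot \left(\frac{6}{5}\right)^{\frac{1}{2}}.

Key observation: t_0 = -\frac{5}{3} here, and the two k-th powers (prefactor -5/3) combine into one argument.
Ratio: r(k) = -\frac{1}{5} * (k-\frac{1}{2}) / [(k+1)] - rational in k, leading ratio -\frac{1}{5}; with t_0 = -\frac{5}{3}, classification follows.


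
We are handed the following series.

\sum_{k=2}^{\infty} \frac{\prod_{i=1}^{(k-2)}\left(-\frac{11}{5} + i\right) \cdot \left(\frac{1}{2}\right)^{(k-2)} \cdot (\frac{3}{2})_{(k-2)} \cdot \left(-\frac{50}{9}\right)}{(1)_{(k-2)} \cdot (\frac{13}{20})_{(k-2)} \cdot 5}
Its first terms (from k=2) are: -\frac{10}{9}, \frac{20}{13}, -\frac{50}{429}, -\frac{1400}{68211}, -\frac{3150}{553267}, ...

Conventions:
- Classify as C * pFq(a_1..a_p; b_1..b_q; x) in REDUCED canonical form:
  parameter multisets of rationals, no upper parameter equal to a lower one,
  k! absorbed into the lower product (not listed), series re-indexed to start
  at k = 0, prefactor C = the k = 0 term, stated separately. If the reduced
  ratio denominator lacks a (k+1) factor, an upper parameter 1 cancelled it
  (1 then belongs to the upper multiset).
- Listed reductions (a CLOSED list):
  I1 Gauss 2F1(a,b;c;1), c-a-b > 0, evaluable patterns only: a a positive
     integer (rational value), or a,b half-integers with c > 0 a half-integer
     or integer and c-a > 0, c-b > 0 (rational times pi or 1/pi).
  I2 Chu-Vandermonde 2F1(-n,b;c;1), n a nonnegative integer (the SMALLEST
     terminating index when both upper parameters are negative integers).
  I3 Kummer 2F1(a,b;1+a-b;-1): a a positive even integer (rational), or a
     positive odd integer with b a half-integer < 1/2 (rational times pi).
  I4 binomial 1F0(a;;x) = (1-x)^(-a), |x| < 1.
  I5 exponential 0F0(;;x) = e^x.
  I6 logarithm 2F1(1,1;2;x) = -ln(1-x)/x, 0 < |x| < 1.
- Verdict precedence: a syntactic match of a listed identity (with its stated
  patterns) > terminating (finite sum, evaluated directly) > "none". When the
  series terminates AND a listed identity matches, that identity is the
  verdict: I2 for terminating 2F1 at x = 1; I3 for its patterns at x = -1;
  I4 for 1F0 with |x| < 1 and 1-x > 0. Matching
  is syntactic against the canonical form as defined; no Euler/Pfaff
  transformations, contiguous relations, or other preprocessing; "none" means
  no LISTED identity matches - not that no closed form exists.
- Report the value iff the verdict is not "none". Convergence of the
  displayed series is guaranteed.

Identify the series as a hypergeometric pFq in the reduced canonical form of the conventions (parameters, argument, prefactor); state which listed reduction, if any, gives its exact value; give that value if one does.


x = \frac{1}{2} here; the reduced form reads 2F1, upper {-\frac{6}{5}, \frac{3}{2}}, lower {\frac{13}{20}}, C = -\frac{10}{9}. Verdict: none. A 2F1 with upper {-\frac{6}{5}, \frac{3}{2}} fits none of I1-I6 at x = \frac{1}{2}; the sum runs forever.

Structural cue: x = \frac{1}{2} and the running product (prefactor -10/9) telescopes to a rising factorial.
Ratio: r(k) = \frac{1}{2} * (k-\frac{6}{5}) (k+\frac{3}{2}) / [(k+\frac{13}{20}) (k+1)] - poly over poly, x = \frac{1}{2} from leading terms; C = -\frac{10}{9} at k = 0.


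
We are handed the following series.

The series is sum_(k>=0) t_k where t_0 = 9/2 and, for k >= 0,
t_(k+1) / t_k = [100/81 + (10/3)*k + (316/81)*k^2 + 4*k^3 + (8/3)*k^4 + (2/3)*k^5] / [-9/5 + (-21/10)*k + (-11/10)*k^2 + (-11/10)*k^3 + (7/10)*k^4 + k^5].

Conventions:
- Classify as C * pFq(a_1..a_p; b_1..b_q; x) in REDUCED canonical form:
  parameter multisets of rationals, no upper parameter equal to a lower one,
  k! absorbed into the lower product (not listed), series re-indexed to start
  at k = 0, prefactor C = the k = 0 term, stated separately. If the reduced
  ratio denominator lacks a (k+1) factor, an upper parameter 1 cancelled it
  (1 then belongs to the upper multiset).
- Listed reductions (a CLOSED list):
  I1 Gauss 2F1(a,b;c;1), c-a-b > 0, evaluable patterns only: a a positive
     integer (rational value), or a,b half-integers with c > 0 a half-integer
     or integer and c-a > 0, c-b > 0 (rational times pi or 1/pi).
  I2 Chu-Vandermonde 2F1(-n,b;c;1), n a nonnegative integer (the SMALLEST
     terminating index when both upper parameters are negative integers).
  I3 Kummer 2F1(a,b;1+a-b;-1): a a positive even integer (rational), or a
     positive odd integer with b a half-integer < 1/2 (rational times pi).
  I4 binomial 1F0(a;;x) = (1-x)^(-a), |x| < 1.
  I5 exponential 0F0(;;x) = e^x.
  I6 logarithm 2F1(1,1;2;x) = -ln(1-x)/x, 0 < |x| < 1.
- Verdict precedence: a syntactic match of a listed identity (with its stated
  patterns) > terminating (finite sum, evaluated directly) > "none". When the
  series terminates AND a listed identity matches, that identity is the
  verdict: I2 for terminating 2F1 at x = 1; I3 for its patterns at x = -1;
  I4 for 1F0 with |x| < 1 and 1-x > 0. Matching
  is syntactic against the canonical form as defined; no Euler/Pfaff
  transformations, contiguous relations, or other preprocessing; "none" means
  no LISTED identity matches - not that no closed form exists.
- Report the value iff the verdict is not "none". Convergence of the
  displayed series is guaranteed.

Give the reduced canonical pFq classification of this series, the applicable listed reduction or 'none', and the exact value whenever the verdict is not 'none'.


Prefactor 9/2, argument 2/3: 3F2 with upper {2/3, 5/3, 5/3} over lower {-3/2, 6/5}. Verdict: none. A 3F2 with upper {2/3, 5/3, 5/3} fits none of I1-I6 at x = 2/3; the sum runs forever.

Structural cue: with t_0 = 9/2, cancel k^2 + 1 from the displayed ratio first; then C = 9/2.
Adjacent-term ratio: r(k) = (2/3) * (k+2/3) (k+5/3) (k+5/3) / [(k-3/2) (k+6/5) (k+1)] - rational; roots negated = parameters, x = (2/3), C = 9/2.
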